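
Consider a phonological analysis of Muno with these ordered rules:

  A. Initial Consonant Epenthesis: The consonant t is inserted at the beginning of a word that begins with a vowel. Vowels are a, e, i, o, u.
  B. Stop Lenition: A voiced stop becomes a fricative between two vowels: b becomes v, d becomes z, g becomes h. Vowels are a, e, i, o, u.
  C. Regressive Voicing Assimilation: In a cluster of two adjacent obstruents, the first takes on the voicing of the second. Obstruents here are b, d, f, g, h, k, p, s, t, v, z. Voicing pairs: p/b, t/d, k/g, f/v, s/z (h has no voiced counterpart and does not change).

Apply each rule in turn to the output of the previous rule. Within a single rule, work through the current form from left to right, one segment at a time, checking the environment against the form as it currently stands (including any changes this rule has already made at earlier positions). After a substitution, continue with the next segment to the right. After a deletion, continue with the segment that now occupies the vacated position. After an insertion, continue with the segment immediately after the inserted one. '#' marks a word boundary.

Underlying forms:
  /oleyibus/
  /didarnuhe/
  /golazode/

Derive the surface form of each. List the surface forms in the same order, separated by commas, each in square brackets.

/oleyibus/:
  A Initial Consonant Epenthesis: [oleyibus] → [toleyibus]
  B Stop Lenition: [toleyibus] → [toleyivus]
  C Regressive Voicing Assimilation: no change — [toleyivus]
/didarnuhe/:
  A Initial Consonant Epenthesis: no change — [didarnuhe]
  B Stop Lenition: [didarnuhe] → [dizarnuhe]
  C Regressive Voicing Assimilation: no change — [dizarnuhe]
/golazode/:
  A Initial Consonant Epenthesis: no change — [golazode]
  B Stop Lenition: [golazode] → [golazoze]
  C Regressive Voicing Assimilation: no change — [golazoze]

[toleyivus], [dizarnuhe], [golazoze]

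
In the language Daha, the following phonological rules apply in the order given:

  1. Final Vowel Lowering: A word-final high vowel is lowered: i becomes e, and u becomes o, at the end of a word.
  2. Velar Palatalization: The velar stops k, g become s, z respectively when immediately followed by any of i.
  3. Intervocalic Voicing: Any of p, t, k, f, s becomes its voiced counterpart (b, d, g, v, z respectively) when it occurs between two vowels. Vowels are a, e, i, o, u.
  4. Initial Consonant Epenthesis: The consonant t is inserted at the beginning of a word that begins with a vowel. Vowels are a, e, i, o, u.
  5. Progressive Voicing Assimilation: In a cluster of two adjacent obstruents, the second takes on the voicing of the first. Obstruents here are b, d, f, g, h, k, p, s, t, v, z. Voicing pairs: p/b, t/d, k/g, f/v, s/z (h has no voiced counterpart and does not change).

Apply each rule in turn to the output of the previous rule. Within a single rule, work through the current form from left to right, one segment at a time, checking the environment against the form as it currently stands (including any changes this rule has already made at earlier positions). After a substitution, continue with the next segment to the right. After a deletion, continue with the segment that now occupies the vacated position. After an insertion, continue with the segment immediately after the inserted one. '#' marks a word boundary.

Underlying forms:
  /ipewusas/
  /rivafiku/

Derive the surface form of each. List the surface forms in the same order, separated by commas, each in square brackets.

[tibewuzas], [rivavigo]

/ipewusas/:
  1 Final Vowel Lowering: no change — [ipewusas]
  2 Velar Palatalization: no change — [ipewusas]
  3 Intervocalic Voicing: [ipewusas] → [ibewuzas]
  4 Initial Consonant Epenthesis: [ibewuzas] → [tibewuzas]
  5 Progressive Voicing Assimilation: no change — [tibewuzas]
/rivafiku/:
  1 Final Vowel Lowering: [rivafiku] → [rivafiko]
  2 Velar Palatalization: no change — [rivafiko]
  3 Intervocalic Voicing: [rivafiko] → [rivavigo]
  4 Initial Consonant Epenthesis: no change — [rivavigo]
  5 Progressive Voicing Assimilation: no change — [rivavigo]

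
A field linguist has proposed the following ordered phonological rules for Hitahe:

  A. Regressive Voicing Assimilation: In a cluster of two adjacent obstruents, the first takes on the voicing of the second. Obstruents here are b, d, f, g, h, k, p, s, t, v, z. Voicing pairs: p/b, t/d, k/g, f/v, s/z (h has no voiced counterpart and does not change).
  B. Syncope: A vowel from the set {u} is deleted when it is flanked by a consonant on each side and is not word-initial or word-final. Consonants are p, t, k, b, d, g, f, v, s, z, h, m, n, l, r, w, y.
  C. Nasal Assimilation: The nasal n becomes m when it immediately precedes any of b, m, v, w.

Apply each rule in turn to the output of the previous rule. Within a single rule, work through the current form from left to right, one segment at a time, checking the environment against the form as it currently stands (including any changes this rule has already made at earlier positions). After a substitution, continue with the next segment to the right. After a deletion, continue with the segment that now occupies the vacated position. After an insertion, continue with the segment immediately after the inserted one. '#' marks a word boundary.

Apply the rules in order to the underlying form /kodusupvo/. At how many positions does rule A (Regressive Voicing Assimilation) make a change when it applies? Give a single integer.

A Regressive Voicing Assimilation: [kodusupvo] → [kodusubvo]
B Syncope: [kodusubvo] → [kodsbvo]
C Nasal Assimilation: no change — [kodsbvo]
Rule A changed 1 position(s).

1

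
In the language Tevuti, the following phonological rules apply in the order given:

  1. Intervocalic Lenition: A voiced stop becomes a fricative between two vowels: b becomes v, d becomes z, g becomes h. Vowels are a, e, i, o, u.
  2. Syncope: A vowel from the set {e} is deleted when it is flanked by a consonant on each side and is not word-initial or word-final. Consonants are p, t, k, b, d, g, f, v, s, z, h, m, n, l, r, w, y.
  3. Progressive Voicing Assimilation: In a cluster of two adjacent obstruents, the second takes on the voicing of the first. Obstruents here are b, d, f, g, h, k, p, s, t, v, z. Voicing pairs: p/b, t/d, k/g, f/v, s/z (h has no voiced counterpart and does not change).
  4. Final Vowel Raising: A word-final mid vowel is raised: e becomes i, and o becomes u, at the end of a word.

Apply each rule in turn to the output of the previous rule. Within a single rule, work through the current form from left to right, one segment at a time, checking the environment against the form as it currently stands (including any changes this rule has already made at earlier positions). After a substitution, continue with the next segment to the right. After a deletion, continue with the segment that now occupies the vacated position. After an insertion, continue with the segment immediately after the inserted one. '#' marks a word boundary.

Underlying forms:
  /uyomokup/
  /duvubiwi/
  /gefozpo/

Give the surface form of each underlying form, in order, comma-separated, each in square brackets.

/uyomokup/:
  1 Intervocalic Lenition: no change — [uyomokup]
  2 Syncope: no change — [uyomokup]
  3 Progressive Voicing Assimilation: no change — [uyomokup]
  4 Final Vowel Raising: no change — [uyomokup]
/duvubiwi/:
  1 Intervocalic Lenition: [duvubiwi] → [duvuviwi]
  2 Syncope: no change — [duvuviwi]
  3 Progressive Voicing Assimilation: no change — [duvuviwi]
  4 Final Vowel Raising: no change — [duvuviwi]
/gefozpo/:
  1 Intervocalic Lenition: no change — [gefozpo]
  2 Syncope: [gefozpo] → [gfozpo]
  3 Progressive Voicing Assimilation: [gfozpo] → [gvozbo]
  4 Final Vowel Raising: [gvozbo] → [gvozbu]

[uyomokup], [duvuviwi], [gvozbu]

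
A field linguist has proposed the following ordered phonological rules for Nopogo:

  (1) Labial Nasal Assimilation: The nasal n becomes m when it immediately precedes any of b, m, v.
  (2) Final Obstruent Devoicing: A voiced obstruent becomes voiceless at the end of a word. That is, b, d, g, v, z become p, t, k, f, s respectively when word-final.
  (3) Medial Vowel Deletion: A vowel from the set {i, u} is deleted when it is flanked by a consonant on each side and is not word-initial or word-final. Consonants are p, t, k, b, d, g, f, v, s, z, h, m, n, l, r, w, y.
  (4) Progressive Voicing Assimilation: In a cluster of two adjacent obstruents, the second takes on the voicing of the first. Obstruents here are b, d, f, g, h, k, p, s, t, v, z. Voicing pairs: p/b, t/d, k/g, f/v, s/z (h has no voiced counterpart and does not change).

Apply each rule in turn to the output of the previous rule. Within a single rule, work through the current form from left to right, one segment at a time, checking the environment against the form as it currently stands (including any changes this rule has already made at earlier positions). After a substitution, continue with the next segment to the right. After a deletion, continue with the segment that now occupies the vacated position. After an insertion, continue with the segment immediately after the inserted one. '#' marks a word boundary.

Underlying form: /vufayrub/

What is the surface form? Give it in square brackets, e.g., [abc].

[vvayrp]

(1) Labial Nasal Assimilation: no change — [vufayrub]
(2) Final Obstruent Devoicing: [vufayrub] → [vufayrup]
(3) Medial Vowel Deletion: [vufayrup] → [vfayrp]
(4) Progressive Voicing Assimilation: [vfayrp] → [vvayrp]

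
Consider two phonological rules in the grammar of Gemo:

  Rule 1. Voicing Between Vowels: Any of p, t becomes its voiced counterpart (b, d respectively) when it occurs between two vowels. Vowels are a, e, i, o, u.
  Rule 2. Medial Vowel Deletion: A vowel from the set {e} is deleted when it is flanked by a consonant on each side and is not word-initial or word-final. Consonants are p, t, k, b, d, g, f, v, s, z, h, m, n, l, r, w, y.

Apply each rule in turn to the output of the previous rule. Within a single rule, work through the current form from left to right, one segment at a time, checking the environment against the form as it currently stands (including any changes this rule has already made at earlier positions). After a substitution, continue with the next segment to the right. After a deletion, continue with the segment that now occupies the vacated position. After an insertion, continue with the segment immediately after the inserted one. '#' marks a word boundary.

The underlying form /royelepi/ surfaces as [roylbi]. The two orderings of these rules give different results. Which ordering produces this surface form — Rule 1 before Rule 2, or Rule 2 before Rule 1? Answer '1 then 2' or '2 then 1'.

1 then 2

Order 1 then 2:
  1 Voicing Between Vowels: [royelepi] → [royelebi]
  2 Medial Vowel Deletion: [royelebi] → [roylbi]
  result: [roylbi]
Order 2 then 1:
  2 Medial Vowel Deletion: [royelepi] → [roylpi]
  1 Voicing Between Vowels: no change — [roylpi]
  result: [roylpi]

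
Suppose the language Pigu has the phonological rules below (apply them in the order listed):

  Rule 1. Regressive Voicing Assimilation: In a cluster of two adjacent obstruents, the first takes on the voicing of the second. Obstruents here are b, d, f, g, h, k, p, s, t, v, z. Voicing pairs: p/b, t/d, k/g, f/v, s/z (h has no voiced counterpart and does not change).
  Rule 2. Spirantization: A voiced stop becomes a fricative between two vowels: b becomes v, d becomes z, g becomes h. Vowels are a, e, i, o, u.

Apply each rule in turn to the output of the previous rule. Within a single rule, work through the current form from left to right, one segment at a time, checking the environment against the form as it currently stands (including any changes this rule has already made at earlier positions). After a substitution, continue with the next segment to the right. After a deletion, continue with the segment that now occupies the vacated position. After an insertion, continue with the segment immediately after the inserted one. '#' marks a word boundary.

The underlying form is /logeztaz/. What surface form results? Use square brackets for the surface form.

[lohestaz]

Rule 1 Regressive Voicing Assimilation: [logeztaz] → [logestaz]
Rule 2 Spirantization: [logestaz] → [lohestaz]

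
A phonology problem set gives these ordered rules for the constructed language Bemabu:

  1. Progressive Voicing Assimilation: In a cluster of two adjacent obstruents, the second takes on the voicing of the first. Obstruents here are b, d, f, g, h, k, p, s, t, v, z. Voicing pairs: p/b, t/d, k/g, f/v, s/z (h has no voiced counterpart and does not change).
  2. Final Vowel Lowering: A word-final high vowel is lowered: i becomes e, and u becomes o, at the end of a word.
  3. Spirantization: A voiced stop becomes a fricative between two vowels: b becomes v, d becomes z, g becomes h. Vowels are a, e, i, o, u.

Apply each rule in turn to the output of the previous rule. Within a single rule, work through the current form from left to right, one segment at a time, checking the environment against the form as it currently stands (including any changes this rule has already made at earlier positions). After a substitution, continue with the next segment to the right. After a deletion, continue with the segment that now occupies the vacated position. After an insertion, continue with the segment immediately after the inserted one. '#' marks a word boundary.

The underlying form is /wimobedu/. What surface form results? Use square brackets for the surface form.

1 Progressive Voicing Assimilation: no change — [wimobedu]
2 Final Vowel Lowering: [wimobedu] → [wimobedo]
3 Spirantization: [wimobedo] → [wimovezo]

[wimovezo]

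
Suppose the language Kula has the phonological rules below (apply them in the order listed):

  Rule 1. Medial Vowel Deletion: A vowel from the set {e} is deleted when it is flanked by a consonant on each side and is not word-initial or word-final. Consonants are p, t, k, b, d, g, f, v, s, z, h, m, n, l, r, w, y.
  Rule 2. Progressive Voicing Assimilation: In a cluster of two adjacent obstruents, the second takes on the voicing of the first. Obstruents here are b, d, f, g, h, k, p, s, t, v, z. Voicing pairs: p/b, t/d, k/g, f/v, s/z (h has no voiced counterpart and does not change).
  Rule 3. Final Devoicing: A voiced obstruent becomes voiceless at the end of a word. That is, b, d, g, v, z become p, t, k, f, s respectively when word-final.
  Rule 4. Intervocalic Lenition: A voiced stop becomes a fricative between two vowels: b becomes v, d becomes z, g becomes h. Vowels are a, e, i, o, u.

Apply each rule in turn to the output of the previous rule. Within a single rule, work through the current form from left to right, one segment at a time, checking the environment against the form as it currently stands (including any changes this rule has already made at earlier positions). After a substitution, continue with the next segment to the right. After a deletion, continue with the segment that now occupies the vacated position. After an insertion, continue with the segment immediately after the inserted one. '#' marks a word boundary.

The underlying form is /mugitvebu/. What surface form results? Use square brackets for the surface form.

Rule 1 Medial Vowel Deletion: [mugitvebu] → [mugitvbu]
Rule 2 Progressive Voicing Assimilation: [mugitvbu] → [mugitfpu]
Rule 3 Final Devoicing: no change — [mugitfpu]
Rule 4 Intervocalic Lenition: [mugitfpu] → [muhitfpu]

[muhitfpu]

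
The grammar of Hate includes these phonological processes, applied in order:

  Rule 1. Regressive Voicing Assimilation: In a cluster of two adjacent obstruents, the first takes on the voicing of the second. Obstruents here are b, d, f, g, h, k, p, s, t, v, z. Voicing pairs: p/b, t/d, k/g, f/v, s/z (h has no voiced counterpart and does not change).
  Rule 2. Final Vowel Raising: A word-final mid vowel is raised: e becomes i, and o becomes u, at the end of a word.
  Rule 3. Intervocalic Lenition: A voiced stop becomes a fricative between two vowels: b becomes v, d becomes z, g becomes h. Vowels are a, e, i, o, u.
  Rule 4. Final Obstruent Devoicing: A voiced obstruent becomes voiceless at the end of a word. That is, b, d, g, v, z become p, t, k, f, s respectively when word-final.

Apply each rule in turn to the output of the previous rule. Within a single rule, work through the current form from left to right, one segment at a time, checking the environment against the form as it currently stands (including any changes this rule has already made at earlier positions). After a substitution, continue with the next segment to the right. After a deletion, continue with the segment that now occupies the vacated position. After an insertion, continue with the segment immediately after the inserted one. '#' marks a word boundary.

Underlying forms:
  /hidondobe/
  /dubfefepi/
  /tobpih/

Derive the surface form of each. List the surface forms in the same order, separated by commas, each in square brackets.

[hizondovi], [dupfefepi], [toppih]

/hidondobe/:
  Rule 1 Regressive Voicing Assimilation: no change — [hidondobe]
  Rule 2 Final Vowel Raising: [hidondobe] → [hidondobi]
  Rule 3 Intervocalic Lenition: [hidondobi] → [hizondovi]
  Rule 4 Final Obstruent Devoicing: no change — [hizondovi]
/dubfefepi/:
  Rule 1 Regressive Voicing Assimilation: [dubfefepi] → [dupfefepi]
  Rule 2 Final Vowel Raising: no change — [dupfefepi]
  Rule 3 Intervocalic Lenition: no change — [dupfefepi]
  Rule 4 Final Obstruent Devoicing: no change — [dupfefepi]
/tobpih/:
  Rule 1 Regressive Voicing Assimilation: [tobpih] → [toppih]
  Rule 2 Final Vowel Raising: no change — [toppih]
  Rule 3 Intervocalic Lenition: no change — [toppih]
  Rule 4 Final Obstruent Devoicing: no change — [toppih]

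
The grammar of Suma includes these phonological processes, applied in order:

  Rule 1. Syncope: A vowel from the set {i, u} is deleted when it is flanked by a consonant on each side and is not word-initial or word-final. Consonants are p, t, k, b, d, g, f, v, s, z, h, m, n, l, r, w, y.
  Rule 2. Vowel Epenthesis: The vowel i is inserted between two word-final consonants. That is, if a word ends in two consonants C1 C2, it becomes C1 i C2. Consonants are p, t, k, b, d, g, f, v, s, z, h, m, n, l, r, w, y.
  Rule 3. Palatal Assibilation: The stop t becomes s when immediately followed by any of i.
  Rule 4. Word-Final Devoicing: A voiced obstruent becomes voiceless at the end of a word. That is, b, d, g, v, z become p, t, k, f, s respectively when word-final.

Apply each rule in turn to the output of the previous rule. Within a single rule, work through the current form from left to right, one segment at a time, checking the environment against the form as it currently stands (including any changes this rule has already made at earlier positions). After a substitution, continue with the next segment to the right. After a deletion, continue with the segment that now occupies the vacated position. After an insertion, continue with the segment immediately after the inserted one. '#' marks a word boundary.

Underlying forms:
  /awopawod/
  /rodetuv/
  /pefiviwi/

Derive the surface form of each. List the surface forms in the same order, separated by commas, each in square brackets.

/awopawod/:
  Rule 1 Syncope: no change — [awopawod]
  Rule 2 Vowel Epenthesis: no change — [awopawod]
  Rule 3 Palatal Assibilation: no change — [awopawod]
  Rule 4 Word-Final Devoicing: [awopawod] → [awopawot]
/rodetuv/:
  Rule 1 Syncope: [rodetuv] → [rodetv]
  Rule 2 Vowel Epenthesis: [rodetv] → [rodetiv]
  Rule 3 Palatal Assibilation: [rodetiv] → [rodesiv]
  Rule 4 Word-Final Devoicing: [rodesiv] → [rodesif]
/pefiviwi/:
  Rule 1 Syncope: [pefiviwi] → [pefvwi]
  Rule 2 Vowel Epenthesis: no change — [pefvwi]
  Rule 3 Palatal Assibilation: no change — [pefvwi]
  Rule 4 Word-Final Devoicing: no change — [pefvwi]

[awopawot], [rodesif], [pefvwi]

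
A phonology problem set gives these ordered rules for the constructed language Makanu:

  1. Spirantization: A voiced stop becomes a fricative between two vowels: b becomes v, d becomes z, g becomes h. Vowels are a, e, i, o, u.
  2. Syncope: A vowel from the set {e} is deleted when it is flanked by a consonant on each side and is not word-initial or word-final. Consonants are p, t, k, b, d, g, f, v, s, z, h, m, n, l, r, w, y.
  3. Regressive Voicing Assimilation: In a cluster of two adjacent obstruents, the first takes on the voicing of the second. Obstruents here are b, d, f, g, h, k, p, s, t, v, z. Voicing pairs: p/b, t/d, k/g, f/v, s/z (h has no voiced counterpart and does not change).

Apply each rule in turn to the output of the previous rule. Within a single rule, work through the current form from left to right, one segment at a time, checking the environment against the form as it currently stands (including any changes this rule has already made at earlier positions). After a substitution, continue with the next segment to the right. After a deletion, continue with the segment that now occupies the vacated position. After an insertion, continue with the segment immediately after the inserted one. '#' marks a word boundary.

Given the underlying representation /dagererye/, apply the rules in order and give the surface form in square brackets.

1 Spirantization: [dagererye] → [dahererye]
2 Syncope: [dahererye] → [dahrrye]
3 Regressive Voicing Assimilation: no change — [dahrrye]

[dahrrye]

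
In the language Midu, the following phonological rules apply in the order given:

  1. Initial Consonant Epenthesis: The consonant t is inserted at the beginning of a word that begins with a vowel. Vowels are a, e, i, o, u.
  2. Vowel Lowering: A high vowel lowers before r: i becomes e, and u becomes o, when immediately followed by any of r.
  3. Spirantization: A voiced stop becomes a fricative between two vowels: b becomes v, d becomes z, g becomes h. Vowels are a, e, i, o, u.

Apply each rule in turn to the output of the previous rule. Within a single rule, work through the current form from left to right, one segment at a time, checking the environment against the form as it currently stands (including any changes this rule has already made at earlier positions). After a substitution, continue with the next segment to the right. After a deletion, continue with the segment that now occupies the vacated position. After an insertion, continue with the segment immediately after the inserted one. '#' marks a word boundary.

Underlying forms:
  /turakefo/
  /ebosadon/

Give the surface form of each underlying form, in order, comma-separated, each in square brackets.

/turakefo/:
  1 Initial Consonant Epenthesis: no change — [turakefo]
  2 Vowel Lowering: [turakefo] → [torakefo]
  3 Spirantization: no change — [torakefo]
/ebosadon/:
  1 Initial Consonant Epenthesis: [ebosadon] → [tebosadon]
  2 Vowel Lowering: no change — [tebosadon]
  3 Spirantization: [tebosadon] → [tevosazon]

[torakefo], [tevosazon]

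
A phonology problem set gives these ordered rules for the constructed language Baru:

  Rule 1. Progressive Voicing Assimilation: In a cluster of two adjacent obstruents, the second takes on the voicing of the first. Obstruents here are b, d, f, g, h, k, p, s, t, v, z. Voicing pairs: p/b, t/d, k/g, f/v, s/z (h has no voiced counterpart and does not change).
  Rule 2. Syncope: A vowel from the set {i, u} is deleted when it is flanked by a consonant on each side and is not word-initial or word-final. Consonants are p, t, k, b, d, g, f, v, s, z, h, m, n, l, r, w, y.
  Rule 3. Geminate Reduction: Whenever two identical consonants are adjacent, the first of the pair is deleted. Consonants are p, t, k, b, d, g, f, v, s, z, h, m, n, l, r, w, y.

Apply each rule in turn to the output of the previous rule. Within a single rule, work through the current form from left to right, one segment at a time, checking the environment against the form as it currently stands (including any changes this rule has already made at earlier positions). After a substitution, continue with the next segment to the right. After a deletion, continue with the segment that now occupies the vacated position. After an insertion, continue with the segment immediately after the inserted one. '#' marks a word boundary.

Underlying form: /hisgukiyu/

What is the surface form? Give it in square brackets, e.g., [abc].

Rule 1 Progressive Voicing Assimilation: [hisgukiyu] → [hiskukiyu]
Rule 2 Syncope: [hiskukiyu] → [hskkyu]
Rule 3 Geminate Reduction: [hskkyu] → [hskyu]

[hskyu]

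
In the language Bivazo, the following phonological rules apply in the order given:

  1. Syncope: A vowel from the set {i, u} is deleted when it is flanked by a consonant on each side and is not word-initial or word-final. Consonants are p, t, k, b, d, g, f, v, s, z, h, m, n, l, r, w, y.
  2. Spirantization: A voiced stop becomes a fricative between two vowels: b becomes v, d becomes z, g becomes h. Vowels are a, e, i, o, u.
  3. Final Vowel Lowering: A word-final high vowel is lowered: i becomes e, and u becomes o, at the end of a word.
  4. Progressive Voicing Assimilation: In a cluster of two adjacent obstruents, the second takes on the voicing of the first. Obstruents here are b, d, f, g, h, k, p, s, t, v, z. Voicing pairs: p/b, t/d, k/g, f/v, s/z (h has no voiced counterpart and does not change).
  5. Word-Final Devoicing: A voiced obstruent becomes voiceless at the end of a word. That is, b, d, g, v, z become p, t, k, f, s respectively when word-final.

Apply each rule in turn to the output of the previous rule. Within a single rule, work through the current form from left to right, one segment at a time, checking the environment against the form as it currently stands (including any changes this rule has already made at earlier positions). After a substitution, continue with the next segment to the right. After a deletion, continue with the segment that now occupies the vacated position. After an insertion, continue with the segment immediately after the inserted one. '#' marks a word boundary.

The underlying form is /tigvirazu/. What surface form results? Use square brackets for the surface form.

[tkfrazo]

1 Syncope: [tigvirazu] → [tgvrazu]
2 Spirantization: no change — [tgvrazu]
3 Final Vowel Lowering: [tgvrazu] → [tgvrazo]
4 Progressive Voicing Assimilation: [tgvrazo] → [tkfrazo]
5 Word-Final Devoicing: no change — [tkfrazo]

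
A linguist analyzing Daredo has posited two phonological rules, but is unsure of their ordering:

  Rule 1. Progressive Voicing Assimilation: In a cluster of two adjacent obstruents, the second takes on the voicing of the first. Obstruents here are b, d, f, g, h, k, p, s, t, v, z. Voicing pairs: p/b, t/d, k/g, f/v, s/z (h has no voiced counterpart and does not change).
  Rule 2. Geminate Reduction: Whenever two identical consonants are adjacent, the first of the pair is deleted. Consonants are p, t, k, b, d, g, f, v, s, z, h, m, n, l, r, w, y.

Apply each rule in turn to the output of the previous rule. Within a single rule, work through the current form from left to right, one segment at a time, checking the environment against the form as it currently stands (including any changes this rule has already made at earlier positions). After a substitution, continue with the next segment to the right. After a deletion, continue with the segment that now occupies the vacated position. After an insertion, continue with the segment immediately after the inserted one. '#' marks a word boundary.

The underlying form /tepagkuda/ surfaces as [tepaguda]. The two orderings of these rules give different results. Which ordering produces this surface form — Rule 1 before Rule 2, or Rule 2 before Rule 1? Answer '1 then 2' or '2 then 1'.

1 then 2

Order 1 then 2:
  1 Progressive Voicing Assimilation: [tepagkuda] → [tepagguda]
  2 Geminate Reduction: [tepagguda] → [tepaguda]
  result: [tepaguda]
Order 2 then 1:
  2 Geminate Reduction: no change — [tepagkuda]
  1 Progressive Voicing Assimilation: [tepagkuda] → [tepagguda]
  result: [tepagguda]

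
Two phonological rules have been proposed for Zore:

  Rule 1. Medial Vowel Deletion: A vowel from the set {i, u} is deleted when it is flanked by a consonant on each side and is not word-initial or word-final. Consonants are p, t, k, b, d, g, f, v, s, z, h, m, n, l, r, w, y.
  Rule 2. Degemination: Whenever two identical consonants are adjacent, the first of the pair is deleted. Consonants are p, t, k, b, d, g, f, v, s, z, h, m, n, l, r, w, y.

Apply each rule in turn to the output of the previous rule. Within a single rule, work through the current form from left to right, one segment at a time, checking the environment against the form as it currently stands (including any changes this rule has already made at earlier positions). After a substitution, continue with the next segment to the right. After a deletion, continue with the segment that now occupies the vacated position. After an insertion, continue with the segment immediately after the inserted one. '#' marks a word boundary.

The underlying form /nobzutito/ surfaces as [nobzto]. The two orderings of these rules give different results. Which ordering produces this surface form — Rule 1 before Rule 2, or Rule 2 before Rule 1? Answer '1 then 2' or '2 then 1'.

1 then 2

Order 1 then 2:
  1 Medial Vowel Deletion: [nobzutito] → [nobztto]
  2 Degemination: [nobztto] → [nobzto]
  result: [nobzto]
Order 2 then 1:
  2 Degemination: no change — [nobzutito]
  1 Medial Vowel Deletion: [nobzutito] → [nobztto]
  result: [nobztto]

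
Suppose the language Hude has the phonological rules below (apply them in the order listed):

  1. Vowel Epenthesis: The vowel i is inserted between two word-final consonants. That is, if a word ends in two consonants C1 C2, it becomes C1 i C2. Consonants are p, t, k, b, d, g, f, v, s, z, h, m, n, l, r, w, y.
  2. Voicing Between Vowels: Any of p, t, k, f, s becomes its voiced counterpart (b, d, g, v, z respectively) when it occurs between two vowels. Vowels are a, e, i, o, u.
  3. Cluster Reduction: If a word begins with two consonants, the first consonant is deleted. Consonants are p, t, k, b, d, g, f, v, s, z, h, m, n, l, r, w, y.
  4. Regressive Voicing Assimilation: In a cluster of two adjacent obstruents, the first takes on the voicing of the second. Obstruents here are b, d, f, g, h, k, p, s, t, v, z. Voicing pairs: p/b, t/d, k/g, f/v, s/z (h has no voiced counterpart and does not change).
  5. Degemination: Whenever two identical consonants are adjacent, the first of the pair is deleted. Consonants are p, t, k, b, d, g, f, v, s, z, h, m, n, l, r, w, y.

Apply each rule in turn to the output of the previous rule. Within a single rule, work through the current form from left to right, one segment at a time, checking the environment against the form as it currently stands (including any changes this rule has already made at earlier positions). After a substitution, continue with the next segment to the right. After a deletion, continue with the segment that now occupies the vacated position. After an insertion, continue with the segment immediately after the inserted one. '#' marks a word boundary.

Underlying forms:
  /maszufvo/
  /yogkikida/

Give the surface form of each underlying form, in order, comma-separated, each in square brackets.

/maszufvo/:
  1 Vowel Epenthesis: no change — [maszufvo]
  2 Voicing Between Vowels: no change — [maszufvo]
  3 Cluster Reduction: no change — [maszufvo]
  4 Regressive Voicing Assimilation: [maszufvo] → [mazzuvvo]
  5 Degemination: [mazzuvvo] → [mazuvo]
/yogkikida/:
  1 Vowel Epenthesis: no change — [yogkikida]
  2 Voicing Between Vowels: [yogkikida] → [yogkigida]
  3 Cluster Reduction: no change — [yogkigida]
  4 Regressive Voicing Assimilation: [yogkigida] → [yokkigida]
  5 Degemination: [yokkigida] → [yokigida]

[mazuvo], [yokigida]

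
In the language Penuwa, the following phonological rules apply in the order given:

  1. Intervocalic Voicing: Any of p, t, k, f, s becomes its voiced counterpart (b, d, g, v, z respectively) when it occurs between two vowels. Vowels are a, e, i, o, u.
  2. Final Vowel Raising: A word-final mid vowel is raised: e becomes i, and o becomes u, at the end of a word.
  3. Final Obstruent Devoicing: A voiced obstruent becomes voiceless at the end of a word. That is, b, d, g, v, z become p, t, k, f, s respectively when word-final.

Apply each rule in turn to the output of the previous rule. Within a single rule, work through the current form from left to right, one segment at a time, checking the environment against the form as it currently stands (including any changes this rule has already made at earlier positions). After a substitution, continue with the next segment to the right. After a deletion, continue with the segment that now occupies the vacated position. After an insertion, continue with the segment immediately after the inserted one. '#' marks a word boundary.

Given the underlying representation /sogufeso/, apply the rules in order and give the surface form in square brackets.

1 Intervocalic Voicing: [sogufeso] → [soguvezo]
2 Final Vowel Raising: [soguvezo] → [soguvezu]
3 Final Obstruent Devoicing: no change — [soguvezu]

[soguvezu]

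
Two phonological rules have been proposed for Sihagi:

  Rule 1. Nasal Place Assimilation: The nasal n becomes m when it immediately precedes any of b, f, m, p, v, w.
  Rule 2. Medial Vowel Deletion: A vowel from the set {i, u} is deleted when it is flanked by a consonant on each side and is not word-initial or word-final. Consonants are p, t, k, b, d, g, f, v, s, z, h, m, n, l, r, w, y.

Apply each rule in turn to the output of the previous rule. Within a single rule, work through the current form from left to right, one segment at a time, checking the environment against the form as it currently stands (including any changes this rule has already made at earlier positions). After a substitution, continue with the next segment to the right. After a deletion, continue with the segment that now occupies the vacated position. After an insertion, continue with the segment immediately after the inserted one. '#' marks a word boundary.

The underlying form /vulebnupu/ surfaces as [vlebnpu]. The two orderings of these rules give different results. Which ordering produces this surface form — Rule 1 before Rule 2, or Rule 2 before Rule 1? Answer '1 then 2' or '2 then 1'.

1 then 2

Order 1 then 2:
  1 Nasal Place Assimilation: no change — [vulebnupu]
  2 Medial Vowel Deletion: [vulebnupu] → [vlebnpu]
  result: [vlebnpu]
Order 2 then 1:
  2 Medial Vowel Deletion: [vulebnupu] → [vlebnpu]
  1 Nasal Place Assimilation: [vlebnpu] → [vlebmpu]
  result: [vlebmpu]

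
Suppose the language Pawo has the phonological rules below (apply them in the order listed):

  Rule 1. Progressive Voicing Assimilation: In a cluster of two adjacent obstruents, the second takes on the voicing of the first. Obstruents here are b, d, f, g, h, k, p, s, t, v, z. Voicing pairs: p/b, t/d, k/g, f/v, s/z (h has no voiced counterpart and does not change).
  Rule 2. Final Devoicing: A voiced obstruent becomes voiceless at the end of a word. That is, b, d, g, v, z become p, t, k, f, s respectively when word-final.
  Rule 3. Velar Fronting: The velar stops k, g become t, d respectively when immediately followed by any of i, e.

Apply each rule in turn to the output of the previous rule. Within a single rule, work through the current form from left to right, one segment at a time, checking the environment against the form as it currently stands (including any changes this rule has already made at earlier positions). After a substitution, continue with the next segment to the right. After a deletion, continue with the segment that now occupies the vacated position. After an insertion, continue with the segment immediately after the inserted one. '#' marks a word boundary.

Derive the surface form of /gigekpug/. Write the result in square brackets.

Rule 1 Progressive Voicing Assimilation: no change — [gigekpug]
Rule 2 Final Devoicing: [gigekpug] → [gigekpuk]
Rule 3 Velar Fronting: [gigekpuk] → [didekpuk]

[didekpuk]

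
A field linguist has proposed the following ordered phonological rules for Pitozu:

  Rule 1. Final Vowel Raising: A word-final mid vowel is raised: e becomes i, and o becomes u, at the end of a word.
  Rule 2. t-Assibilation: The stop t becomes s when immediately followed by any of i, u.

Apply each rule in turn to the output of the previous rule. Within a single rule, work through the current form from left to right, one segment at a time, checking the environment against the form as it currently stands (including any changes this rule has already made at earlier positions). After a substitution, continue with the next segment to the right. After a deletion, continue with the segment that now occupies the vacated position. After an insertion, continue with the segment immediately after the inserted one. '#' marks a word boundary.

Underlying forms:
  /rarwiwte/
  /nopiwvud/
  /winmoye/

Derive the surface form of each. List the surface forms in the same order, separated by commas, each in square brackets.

[rarwiwsi], [nopiwvud], [winmoyi]

/rarwiwte/:
  Rule 1 Final Vowel Raising: [rarwiwte] → [rarwiwti]
  Rule 2 t-Assibilation: [rarwiwti] → [rarwiwsi]
/nopiwvud/:
  Rule 1 Final Vowel Raising: no change — [nopiwvud]
  Rule 2 t-Assibilation: no change — [nopiwvud]
/winmoye/:
  Rule 1 Final Vowel Raising: [winmoye] → [winmoyi]
  Rule 2 t-Assibilation: no change — [winmoyi]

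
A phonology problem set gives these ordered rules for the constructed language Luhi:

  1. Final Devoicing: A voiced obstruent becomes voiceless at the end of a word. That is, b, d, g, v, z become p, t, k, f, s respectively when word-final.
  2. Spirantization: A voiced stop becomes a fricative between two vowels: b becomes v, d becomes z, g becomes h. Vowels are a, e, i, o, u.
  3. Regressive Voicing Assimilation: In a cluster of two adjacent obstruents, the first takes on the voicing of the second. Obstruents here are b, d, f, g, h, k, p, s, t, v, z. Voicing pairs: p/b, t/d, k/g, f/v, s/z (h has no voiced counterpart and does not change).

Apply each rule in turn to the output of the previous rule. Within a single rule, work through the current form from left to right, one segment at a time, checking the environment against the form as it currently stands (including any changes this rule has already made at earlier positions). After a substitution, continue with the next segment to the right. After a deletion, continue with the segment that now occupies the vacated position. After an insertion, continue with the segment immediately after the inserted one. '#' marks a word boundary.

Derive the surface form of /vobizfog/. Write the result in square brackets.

[vovisfok]

1 Final Devoicing: [vobizfog] → [vobizfok]
2 Spirantization: [vobizfok] → [vovizfok]
3 Regressive Voicing Assimilation: [vovizfok] → [vovisfok]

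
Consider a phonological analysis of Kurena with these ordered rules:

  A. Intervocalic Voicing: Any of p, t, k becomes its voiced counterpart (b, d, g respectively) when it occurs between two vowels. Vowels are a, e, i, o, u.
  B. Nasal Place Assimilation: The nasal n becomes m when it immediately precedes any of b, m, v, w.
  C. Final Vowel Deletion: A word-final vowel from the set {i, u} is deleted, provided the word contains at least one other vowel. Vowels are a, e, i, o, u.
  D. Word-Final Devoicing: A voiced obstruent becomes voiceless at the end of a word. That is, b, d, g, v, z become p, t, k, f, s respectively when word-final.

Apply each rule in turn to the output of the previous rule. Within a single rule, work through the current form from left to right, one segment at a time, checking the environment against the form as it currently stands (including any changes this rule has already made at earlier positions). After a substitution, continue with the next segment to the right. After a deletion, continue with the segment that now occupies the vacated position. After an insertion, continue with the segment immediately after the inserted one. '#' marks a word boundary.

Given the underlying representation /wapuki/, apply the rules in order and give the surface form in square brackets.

A Intervocalic Voicing: [wapuki] → [wabugi]
B Nasal Place Assimilation: no change — [wabugi]
C Final Vowel Deletion: [wabugi] → [wabug]
D Word-Final Devoicing: [wabug] → [wabuk]

[wabuk]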